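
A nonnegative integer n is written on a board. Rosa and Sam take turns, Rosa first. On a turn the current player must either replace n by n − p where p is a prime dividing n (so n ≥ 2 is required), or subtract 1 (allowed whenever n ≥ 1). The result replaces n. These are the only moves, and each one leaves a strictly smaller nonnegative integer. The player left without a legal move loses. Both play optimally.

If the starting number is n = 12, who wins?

Classify positions by backward induction: terminal positions (no move available) are L. From any other position, the mover wins iff some move reaches an L.
n=0: no move → L
n=1: →0(L), so W
n=2: →0(L), so W
n=3: →0(L), so W
n=4: →2(W), 3(W) — all W, so L
n=5: →0(L), so W
n=6: →4(L), so W
n=7: →0(L), so W
n=8: →6(W), 7(W) — all W, so L
n=9: →8(L), so W
n=10: →8(L), so W
n=11: →0(L), so W
n=12: →9(W), 10(W), 11(W) — all W, so L
The starting position 12 is L: whatever Rosa does, the opponent receives a W position.

Sam wins.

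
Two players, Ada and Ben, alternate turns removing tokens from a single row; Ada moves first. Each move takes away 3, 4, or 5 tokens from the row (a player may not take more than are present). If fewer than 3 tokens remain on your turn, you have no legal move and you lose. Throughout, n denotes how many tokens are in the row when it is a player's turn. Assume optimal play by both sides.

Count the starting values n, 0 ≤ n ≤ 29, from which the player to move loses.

Classify positions by backward induction: terminal positions (no move available) are L. From any other position, the mover wins iff some move reaches an L.
n=0: no move → L
n=1: no move → L
n=2: no move → L
n=3: →0(L), so W
n=4: →1(L), so W
n=5: →2(L), so W
n=6: →2(L), so W
n=7: →2(L), so W
n=8: →5(W), 4(W), 3(W) — all W, so L
n=9: →6(W), 5(W), 4(W) — all W, so L
n=10: →7(W), 6(W), 5(W) — all W, so L
n=11: →8(L), so W
n=12: →9(L), so W
n=13: →10(L), so W
n=14: →10(L), so W
n=15: →10(L), so W
n=16: →13(W), 12(W), 11(W) — all W, so L
n=17: →14(W), 13(W), 12(W) — all W, so L
n=18: →15(W), 14(W), 13(W) — all W, so L
n=19: →16(L), so W
n=20: →17(L), so W
n=21: →18(L), so W
n=22: →18(L), so W
n=23: →18(L), so W
n=24: →21(W), 20(W), 19(W) — all W, so L
n=25: →22(W), 21(W), 20(W) — all W, so L
n=26: →23(W), 22(W), 21(W) — all W, so L
n=27: →24(L), so W
n=28: →25(L), so W
n=29: →26(L), so W
L entries with 0 ≤ n ≤ 29: n = 0, 1, 2, 8, 9, 10, 16, 17, 18, 24, 25, 26; that makes 12.

12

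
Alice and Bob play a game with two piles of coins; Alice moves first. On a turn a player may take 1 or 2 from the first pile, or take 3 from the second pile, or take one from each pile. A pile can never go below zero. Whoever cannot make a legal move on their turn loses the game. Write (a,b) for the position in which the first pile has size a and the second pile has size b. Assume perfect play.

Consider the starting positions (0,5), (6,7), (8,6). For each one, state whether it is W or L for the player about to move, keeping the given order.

Work bottom-up. With no move the player to move loses. Otherwise the position is W if at least one move leads to an L position for the opponent, and L if every move leads to a W.
No move ever increases a pile, so every position that can arise here has a ≤ 8 and b ≤ 7; it is enough to label the cells with 0 ≤ a ≤ 8 and 0 ≤ b ≤ 7.
Every move lowers a or b (never raises either), so fill the grid row by row in increasing a, and left to right within a row: each cell's successors are then already labelled.
      b=0  b=1  b=2  b=3  b=4  b=5  b=6  b=7
a=0:    L    L    L    W    W    W    L    L
a=1:    W    W    W    W    L    L    W    W
a=2:    W    W    W    L    W    W    W    W
a=3:    L    L    L    W    W    W    L    L
a=4:    W    W    W    W    L    L    W    W
a=5:    W    W    W    L    W    W    W    W
a=6:    L    L    L    W    W    W    L    L
a=7:    W    W    W    W    L    L    W    W
a=8:    W    W    W    L    W    W    W    W
Cells with no legal move (terminal, hence L): (0,0), (0,1), (0,2).
The remaining L cells, each justified by listing all of its moves:
(0,6): →(0,3)(W) only, which is W, so L
(0,7): →(0,4)(W) only, which is W, so L
(1,4): →(0,4)(W), (1,1)(W), (0,3)(W) — all W, so L
(1,5): →(0,5)(W), (1,2)(W), (0,4)(W) — all W, so L
(2,3): →(1,3)(W), (0,3)(W), (2,0)(W), (1,2)(W) — all W, so L
(3,0): →(2,0)(W), (1,0)(W) — all W, so L
(3,1): →(2,1)(W), (1,1)(W), (2,0)(W) — all W, so L
(3,2): →(2,2)(W), (1,2)(W), (2,1)(W) — all W, so L
(3,6): →(2,6)(W), (1,6)(W), (3,3)(W), (2,5)(W) — all W, so L
(3,7): →(2,7)(W), (1,7)(W), (3,4)(W), (2,6)(W) — all W, so L
(4,4): →(3,4)(W), (2,4)(W), (4,1)(W), (3,3)(W) — all W, so L
(4,5): →(3,5)(W), (2,5)(W), (4,2)(W), (3,4)(W) — all W, so L
(5,3): →(4,3)(W), (3,3)(W), (5,0)(W), (4,2)(W) — all W, so L
(6,0): →(5,0)(W), (4,0)(W) — all W, so L
(6,1): →(5,1)(W), (4,1)(W), (5,0)(W) — all W, so L
(6,2): →(5,2)(W), (4,2)(W), (5,1)(W) — all W, so L
(6,6): →(5,6)(W), (4,6)(W), (6,3)(W), (5,5)(W) — all W, so L
(6,7): →(5,7)(W), (4,7)(W), (6,4)(W), (5,6)(W) — all W, so L
(7,4): →(6,4)(W), (5,4)(W), (7,1)(W), (6,3)(W) — all W, so L
(7,5): →(6,5)(W), (5,5)(W), (7,2)(W), (6,4)(W) — all W, so L
(8,3): →(7,3)(W), (6,3)(W), (8,0)(W), (7,2)(W) — all W, so L
Every other cell has at least one move into one of the L cells above, so it is W.
(0,5): the move to (0,2) reaches an L cell, so W
(6,7): one of the L cells justified above, so L
(8,6): the move to (6,6) reaches an L cell, so W

(0,5): W, (6,7): L, (8,6): W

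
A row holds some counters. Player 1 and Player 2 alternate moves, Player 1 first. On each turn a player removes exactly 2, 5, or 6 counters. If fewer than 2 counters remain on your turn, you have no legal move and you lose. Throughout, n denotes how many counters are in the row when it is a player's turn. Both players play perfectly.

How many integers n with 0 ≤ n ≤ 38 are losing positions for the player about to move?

15

Classify positions by backward induction: terminal positions (no move available) are L. From any other position, the mover wins iff some move reaches an L.
n=0: no move → L
n=1: no move → L
n=2: W (go to 0, an L position)
n=3: W (go to 1, an L position)
n=4: L (sole option 2(W) is W)
n=5: W (go to 0, an L position)
n=6: W (go to 4, an L position)
n=7: W (go to 1, an L position)
n=8: L (options 6(W), 3(W), 2(W) are all W)
n=9: W (go to 4, an L position)
n=10: W (go to 8, an L position)
n=11: L (options 9(W), 6(W), 5(W) are all W)
n=12: L (options 10(W), 7(W), 6(W) are all W)
n=13: W (go to 11, an L position)
n=14: W (go to 12, an L position)
n=15: L (options 13(W), 10(W), 9(W) are all W)
n=16: W (go to 11, an L position)
n=17: W (go to 15, an L position)
n=18: W (go to 12, an L position)
n=19: L (options 17(W), 14(W), 13(W) are all W)
n=20: W (go to 15, an L position)
n=21: W (go to 19, an L position)
n=22: L (options 20(W), 17(W), 16(W) are all W)
n=23: L (options 21(W), 18(W), 17(W) are all W)
n=24: W (go to 22, an L position)
n=25: W (go to 23, an L position)
n=26: L (options 24(W), 21(W), 20(W) are all W)
n=27: W (go to 22, an L position)
n=28: W (go to 26, an L position)
n=29: W (go to 23, an L position)
n=30: L (options 28(W), 25(W), 24(W) are all W)
n=31: W (go to 26, an L position)
n=32: W (go to 30, an L position)
n=33: L (options 31(W), 28(W), 27(W) are all W)
n=34: L (options 32(W), 29(W), 28(W) are all W)
n=35: W (go to 33, an L position)
n=36: W (go to 34, an L position)
n=37: L (options 35(W), 32(W), 31(W) are all W)
n=38: W (go to 33, an L position)
L entries with 0 ≤ n ≤ 38: n = 0, 1, 4, 8, 11, 12, 15, 19, 22, 23, 26, 30, 33, 34, 37; that makes 15.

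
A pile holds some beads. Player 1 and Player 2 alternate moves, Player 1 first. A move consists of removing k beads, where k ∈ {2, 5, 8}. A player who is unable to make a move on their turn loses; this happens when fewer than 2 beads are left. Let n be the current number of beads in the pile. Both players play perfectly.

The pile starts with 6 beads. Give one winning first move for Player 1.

Remove 2, leaving 4.

Classify positions by backward induction: terminal positions (no move available) are L. From any other position, the mover wins iff some move reaches an L.
n=0: no move → L
n=1: no move → L
n=2: can move to 0, which is L ⇒ W
n=3: can move to 1, which is L ⇒ W
n=4: the only move is to 2(W), a W ⇒ L
n=5: can move to 0, which is L ⇒ W
n=6: can move to 4, which is L ⇒ W
From 6, the L positions reachable in one move are: 4, 1. Any move reaching one of these is winning.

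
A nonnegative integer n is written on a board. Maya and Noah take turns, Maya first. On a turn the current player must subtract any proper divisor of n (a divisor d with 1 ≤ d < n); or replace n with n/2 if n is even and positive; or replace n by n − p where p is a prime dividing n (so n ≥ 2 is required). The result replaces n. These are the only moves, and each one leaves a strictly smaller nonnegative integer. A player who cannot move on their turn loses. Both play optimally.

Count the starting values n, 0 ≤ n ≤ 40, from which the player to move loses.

10

Work bottom-up. With no move the player to move loses. Otherwise the position is W if at least one move leads to an L position for the opponent, and L if every move leads to a W.
n=0: no move → L
n=1: no move → L
n=2: reaches L-position 0 → W
n=3: reaches L-position 0 → W
n=4: only reaches 2(W), 3(W), all W → L
n=5: reaches L-position 0 → W
n=6: reaches L-position 4 → W
n=7: reaches L-position 0 → W
n=8: reaches L-position 4 → W
n=9: only reaches 6(W), 8(W), all W → L
n=10: reaches L-position 9 → W
n=11: reaches L-position 0 → W
n=12: reaches L-position 9 → W
n=13: reaches L-position 0 → W
n=14: only reaches 7(W), 12(W), 13(W), all W → L
n=15: reaches L-position 14 → W
n=16: reaches L-position 14 → W
n=17: reaches L-position 0 → W
n=18: reaches L-position 9 → W
n=19: reaches L-position 0 → W
n=20: only reaches 10(W), 15(W), 16(W), 18(W), 19(W), all W → L
n=21: reaches L-position 14 → W
n=22: reaches L-position 20 → W
n=23: reaches L-position 0 → W
n=24: reaches L-position 20 → W
n=25: reaches L-position 20 → W
n=26: only reaches 13(W), 24(W), 25(W), all W → L
n=27: reaches L-position 26 → W
n=28: reaches L-position 14 → W
n=29: reaches L-position 0 → W
n=30: reaches L-position 20 → W
n=31: reaches L-position 0 → W
n=32: only reaches 16(W), 24(W), 28(W), 30(W), 31(W), all W → L
n=33: reaches L-position 32 → W
n=34: reaches L-position 32 → W
n=35: only reaches 28(W), 30(W), 34(W), all W → L
n=36: reaches L-position 32 → W
n=37: reaches L-position 0 → W
n=38: only reaches 19(W), 36(W), 37(W), all W → L
n=39: reaches L-position 26 → W
n=40: reaches L-position 20 → W
L entries with 0 ≤ n ≤ 40: n = 0, 1, 4, 9, 14, 20, 26, 32, 35, 38; that makes 10.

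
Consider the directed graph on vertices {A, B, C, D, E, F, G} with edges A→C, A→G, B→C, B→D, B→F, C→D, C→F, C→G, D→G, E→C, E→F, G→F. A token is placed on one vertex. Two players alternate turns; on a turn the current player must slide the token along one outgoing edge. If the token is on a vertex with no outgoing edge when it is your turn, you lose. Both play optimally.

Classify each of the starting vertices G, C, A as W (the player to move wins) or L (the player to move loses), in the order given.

G: W, C: W, A: L

Compute win/loss labels from the base case upward. A position with no move is L. Any other position is W if it can reach an L in one move, else L.
Every edge goes from a vertex to one that appears earlier in the order F, G, D, C, B, E, A, so processing vertices in that order labels each vertex after all of its successors.
F: no outgoing edge → L
G: →F(L), so W
D: →G(W) only, which is W, so L
C: →D(L), so W
B: →D(L), so W
E: →F(L), so W
A: →C(W), G(W) — all W, so L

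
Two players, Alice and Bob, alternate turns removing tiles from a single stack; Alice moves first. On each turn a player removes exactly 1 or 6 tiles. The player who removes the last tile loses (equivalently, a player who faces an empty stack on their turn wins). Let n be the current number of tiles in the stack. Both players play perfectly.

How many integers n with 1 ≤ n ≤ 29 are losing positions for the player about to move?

13

Work bottom-up. With no move the player to move wins. Otherwise the position is W if at least one move leads to an L position for the opponent, and L if every move leads to a W.
n=0: no move; the opponent has just taken the last tile and therefore loses → W
n=1: the only move is to 0(W), a W ⇒ L
n=2: can move to 1, which is L ⇒ W
n=3: the only move is to 2(W), a W ⇒ L
n=4: can move to 3, which is L ⇒ W
n=5: the only move is to 4(W), a W ⇒ L
n=6: can move to 5, which is L ⇒ W
n=7: can move to 1, which is L ⇒ W
n=8: moves to 7(W), 2(W); every one is W ⇒ L
n=9: can move to 8, which is L ⇒ W
n=10: moves to 9(W), 4(W); every one is W ⇒ L
n=11: can move to 10, which is L ⇒ W
n=12: moves to 11(W), 6(W); every one is W ⇒ L
n=13: can move to 12, which is L ⇒ W
n=14: can move to 8, which is L ⇒ W
n=15: moves to 14(W), 9(W); every one is W ⇒ L
n=16: can move to 15, which is L ⇒ W
n=17: moves to 16(W), 11(W); every one is W ⇒ L
n=18: can move to 17, which is L ⇒ W
n=19: moves to 18(W), 13(W); every one is W ⇒ L
n=20: can move to 19, which is L ⇒ W
n=21: can move to 15, which is L ⇒ W
n=22: moves to 21(W), 16(W); every one is W ⇒ L
n=23: can move to 22, which is L ⇒ W
n=24: moves to 23(W), 18(W); every one is W ⇒ L
n=25: can move to 24, which is L ⇒ W
n=26: moves to 25(W), 20(W); every one is W ⇒ L
n=27: can move to 26, which is L ⇒ W
n=28: can move to 22, which is L ⇒ W
n=29: moves to 28(W), 23(W); every one is W ⇒ L
L entries with 1 ≤ n ≤ 29 (the range starts at n=1): n = 1, 3, 5, 8, 10, 12, 15, 17, 19, 22, 24, 26, 29; that makes 13.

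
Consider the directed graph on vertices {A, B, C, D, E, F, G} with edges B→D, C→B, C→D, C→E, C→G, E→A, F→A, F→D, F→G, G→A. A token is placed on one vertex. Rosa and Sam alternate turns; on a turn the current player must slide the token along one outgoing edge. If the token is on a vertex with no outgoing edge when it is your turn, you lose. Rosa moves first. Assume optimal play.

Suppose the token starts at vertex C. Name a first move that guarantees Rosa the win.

Label each position W (a win for the player to move) or L (a loss). A position with no legal move is L; any other position is W exactly when some move reaches an L, and L when every move reaches a W.
Every edge goes from a vertex to one that appears earlier in the order D, A, B, G, F, E, C, so processing vertices in that order labels each vertex after all of its successors.
D: no outgoing edge → L
A: no outgoing edge → L
B: reaches L-position D → W
G: reaches L-position A → W
F: reaches L-position A → W
E: reaches L-position A → W
C: reaches L-position D → W
From C, the L positions reachable in one move are: D.

Move to D.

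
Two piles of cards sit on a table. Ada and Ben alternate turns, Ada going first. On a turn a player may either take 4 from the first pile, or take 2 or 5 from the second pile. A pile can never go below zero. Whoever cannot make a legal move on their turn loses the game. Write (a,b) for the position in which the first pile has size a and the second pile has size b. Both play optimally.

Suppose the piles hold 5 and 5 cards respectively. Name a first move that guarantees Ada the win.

Positions with no move are L. A position that does have a move is losing for the player to move precisely when every available move leads to a winning position for the opponent. Fill in the labels:
No move ever increases a pile, so every position that can arise here has a ≤ 5 and b ≤ 5; it is enough to label the cells with 0 ≤ a ≤ 5 and 0 ≤ b ≤ 5.
Every move lowers a or b (never raises either), so fill the grid row by row in increasing a, and left to right within a row: each cell's successors are then already labelled.
      b=0  b=1  b=2  b=3  b=4  b=5
a=0:    L    L    W    W    L    W
a=1:    L    L    W    W    L    W
a=2:    L    L    W    W    L    W
a=3:    L    L    W    W    L    W
a=4:    W    W    L    L    W    W
a=5:    W    W    L    L    W    W
Cells with no legal move (terminal, hence L): (0,0), (0,1), (1,0), (1,1), (2,0), (2,1), (3,0), (3,1).
The remaining L cells, each justified by listing all of its moves:
(0,4): →(0,2)(W) only, which is W, so L
(1,4): →(1,2)(W) only, which is W, so L
(2,4): →(2,2)(W) only, which is W, so L
(3,4): →(3,2)(W) only, which is W, so L
(4,2): →(0,2)(W), (4,0)(W) — all W, so L
(4,3): →(0,3)(W), (4,1)(W) — all W, so L
(5,2): →(1,2)(W), (5,0)(W) — all W, so L
(5,3): →(1,3)(W), (5,1)(W) — all W, so L
Every other cell has at least one move into one of the L cells above, so it is W.
From (5,5), the L positions reachable in one move are: (5,3).

Move to (5,3).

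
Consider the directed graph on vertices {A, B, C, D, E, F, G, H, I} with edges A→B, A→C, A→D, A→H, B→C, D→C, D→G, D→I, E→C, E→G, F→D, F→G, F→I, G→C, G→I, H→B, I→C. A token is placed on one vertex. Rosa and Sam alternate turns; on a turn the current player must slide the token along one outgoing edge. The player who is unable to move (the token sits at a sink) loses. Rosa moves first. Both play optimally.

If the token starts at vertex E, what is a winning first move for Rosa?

Move to C.

Build the W/L table. Terminal = L. A non-terminal position is W if it has a move to some L; otherwise it is L.
Every edge goes from a vertex to one that appears earlier in the order C, I, G, B, D, F, H, E, A, so processing vertices in that order labels each vertex after all of its successors.
C: no outgoing edge → L
I: reaches L-position C → W
G: reaches L-position C → W
B: reaches L-position C → W
D: reaches L-position C → W
F: only reaches D(W), G(W), I(W), all W → L
H: only reaches B(W), which is W → L
E: reaches L-position C → W
A: reaches L-position H → W
From E, the L positions reachable in one move are: C.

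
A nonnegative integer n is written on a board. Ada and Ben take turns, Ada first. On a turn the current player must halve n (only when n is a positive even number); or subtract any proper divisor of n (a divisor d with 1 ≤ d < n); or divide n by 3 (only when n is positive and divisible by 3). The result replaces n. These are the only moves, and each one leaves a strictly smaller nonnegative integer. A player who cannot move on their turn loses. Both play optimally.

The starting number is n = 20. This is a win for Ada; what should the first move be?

Move to 15.

Classify positions by backward induction: terminal positions (no move available) are L. From any other position, the mover wins iff some move reaches an L.
n=0: no move → L
n=1: no move → L
n=2: can move to 1, which is L ⇒ W
n=3: can move to 1, which is L ⇒ W
n=4: moves to 2(W), 3(W); every one is W ⇒ L
n=5: can move to 4, which is L ⇒ W
n=6: can move to 4, which is L ⇒ W
n=7: the only move is to 6(W), a W ⇒ L
n=8: can move to 4, which is L ⇒ W
n=9: moves to 3(W), 6(W), 8(W); every one is W ⇒ L
n=10: can move to 9, which is L ⇒ W
n=11: the only move is to 10(W), a W ⇒ L
n=12: can move to 4, which is L ⇒ W
n=13: the only move is to 12(W), a W ⇒ L
n=14: can move to 7, which is L ⇒ W
n=15: moves to 5(W), 10(W), 12(W), 14(W); every one is W ⇒ L
n=16: can move to 15, which is L ⇒ W
n=17: the only move is to 16(W), a W ⇒ L
n=18: can move to 9, which is L ⇒ W
n=19: the only move is to 18(W), a W ⇒ L
n=20: can move to 15, which is L ⇒ W
From 20, the L positions reachable in one move are: 15, 19. Any move reaching one of these is winning.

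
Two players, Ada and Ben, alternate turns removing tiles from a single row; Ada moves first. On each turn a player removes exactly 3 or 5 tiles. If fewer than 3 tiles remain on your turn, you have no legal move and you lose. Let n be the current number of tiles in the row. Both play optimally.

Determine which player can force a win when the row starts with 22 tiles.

Build the W/L table. Terminal = L. A non-terminal position is W if it has a move to some L; otherwise it is L.
n=0: no move → L
n=1: no move → L
n=2: no move → L
n=3: W (go to 0, an L position)
n=4: W (go to 1, an L position)
n=5: W (go to 2, an L position)
n=6: W (go to 1, an L position)
n=7: W (go to 2, an L position)
n=8: L (options 5(W), 3(W) are all W)
n=9: L (options 6(W), 4(W) are all W)
n=10: L (options 7(W), 5(W) are all W)
n=11: W (go to 8, an L position)
n=12: W (go to 9, an L position)
n=13: W (go to 10, an L position)
n=14: W (go to 9, an L position)
n=15: W (go to 10, an L position)
n=16: L (options 13(W), 11(W) are all W)
n=17: L (options 14(W), 12(W) are all W)
n=18: L (options 15(W), 13(W) are all W)
n=19: W (go to 16, an L position)
n=20: W (go to 17, an L position)
n=21: W (go to 18, an L position)
n=22: W (go to 17, an L position)
The starting position 22 is W: Ada should remove 5, leaving 17, handing over an L position.

Ada wins.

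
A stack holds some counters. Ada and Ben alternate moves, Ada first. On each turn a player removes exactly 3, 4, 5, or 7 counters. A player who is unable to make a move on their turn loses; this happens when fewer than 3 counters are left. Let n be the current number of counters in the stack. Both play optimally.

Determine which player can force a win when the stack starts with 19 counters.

Ada wins.

Positions with no move are L. A position that does have a move is losing for the player to move precisely when every available move leads to a winning position for the opponent. Fill in the labels:
n=0: no move → L
n=1: no move → L
n=2: no move → L
n=3: can move to 0, which is L ⇒ W
n=4: can move to 1, which is L ⇒ W
n=5: can move to 2, which is L ⇒ W
n=6: can move to 2, which is L ⇒ W
n=7: can move to 2, which is L ⇒ W
n=8: can move to 1, which is L ⇒ W
n=9: can move to 2, which is L ⇒ W
n=10: moves to 7(W), 6(W), 5(W), 3(W); every one is W ⇒ L
n=11: moves to 8(W), 7(W), 6(W), 4(W); every one is W ⇒ L
n=12: moves to 9(W), 8(W), 7(W), 5(W); every one is W ⇒ L
n=13: can move to 10, which is L ⇒ W
n=14: can move to 11, which is L ⇒ W
n=15: can move to 12, which is L ⇒ W
n=16: can move to 12, which is L ⇒ W
n=17: can move to 12, which is L ⇒ W
n=18: can move to 11, which is L ⇒ W
n=19: can move to 12, which is L ⇒ W
The starting position 19 is W: Ada should remove 7, leaving 12, handing over an L position.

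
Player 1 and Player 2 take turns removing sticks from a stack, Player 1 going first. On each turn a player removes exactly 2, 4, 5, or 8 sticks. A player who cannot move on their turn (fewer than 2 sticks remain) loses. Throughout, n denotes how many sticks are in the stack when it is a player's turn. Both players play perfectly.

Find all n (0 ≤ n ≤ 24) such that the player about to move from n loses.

0, 1, 7, 10, 13, 16, 19, 22

Work bottom-up. With no move the player to move loses. Otherwise the position is W if at least one move leads to an L position for the opponent, and L if every move leads to a W.
n=0: no move → L
n=1: no move → L
n=2: →0(L), so W
n=3: →1(L), so W
n=4: →0(L), so W
n=5: →1(L), so W
n=6: →1(L), so W
n=7: →5(W), 3(W), 2(W) — all W, so L
n=8: →0(L), so W
n=9: →7(L), so W
n=10: →8(W), 6(W), 5(W), 2(W) — all W, so L
n=11: →7(L), so W
n=12: →10(L), so W
n=13: →11(W), 9(W), 8(W), 5(W) — all W, so L
n=14: →10(L), so W
n=15: →13(L), so W
n=16: →14(W), 12(W), 11(W), 8(W) — all W, so L
n=17: →13(L), so W
n=18: →16(L), so W
n=19: →17(W), 15(W), 14(W), 11(W) — all W, so L
n=20: →16(L), so W
n=21: →19(L), so W
n=22: →20(W), 18(W), 17(W), 14(W) — all W, so L
n=23: →19(L), so W
n=24: →22(L), so W
The losing starting values of n are exactly the entries labelled L in this table (8 of them).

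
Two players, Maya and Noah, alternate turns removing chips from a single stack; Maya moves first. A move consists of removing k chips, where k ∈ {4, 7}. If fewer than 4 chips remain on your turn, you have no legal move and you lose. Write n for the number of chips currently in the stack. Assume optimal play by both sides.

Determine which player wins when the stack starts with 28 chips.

Maya wins.

Use the standard recursion: the mover loses at a terminal position; elsewhere, the mover wins exactly when some move hands the opponent an L position.
n=0: no move → L
n=1: no move → L
n=2: no move → L
n=3: no move → L
n=4: →0(L), so W
n=5: →1(L), so W
n=6: →2(L), so W
n=7: →3(L), so W
n=8: →1(L), so W
n=9: →2(L), so W
n=10: →3(L), so W
n=11: →7(W), 4(W) — all W, so L
n=12: →8(W), 5(W) — all W, so L
n=13: →9(W), 6(W) — all W, so L
n=14: →10(W), 7(W) — all W, so L
n=15: →11(L), so W
n=16: →12(L), so W
n=17: →13(L), so W
n=18: →14(L), so W
n=19: →12(L), so W
n=20: →13(L), so W
n=21: →14(L), so W
n=22: →18(W), 15(W) — all W, so L
n=23: →19(W), 16(W) — all W, so L
n=24: →20(W), 17(W) — all W, so L
n=25: →21(W), 18(W) — all W, so L
n=26: →22(L), so W
n=27: →23(L), so W
n=28: →24(L), so W
The starting position 28 is W: Maya should remove 4, leaving 24, handing over an L position.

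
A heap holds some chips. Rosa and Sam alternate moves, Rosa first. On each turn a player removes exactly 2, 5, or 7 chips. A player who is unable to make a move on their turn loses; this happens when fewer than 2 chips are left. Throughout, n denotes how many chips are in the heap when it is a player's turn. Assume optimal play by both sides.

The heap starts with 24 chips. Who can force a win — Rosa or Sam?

Rosa wins.

Positions with no move are L. A position that does have a move is losing for the player to move precisely when every available move leads to a winning position for the opponent. Fill in the labels:
n=0: no move → L
n=1: no move → L
n=2: W (go to 0, an L position)
n=3: W (go to 1, an L position)
n=4: L (sole option 2(W) is W)
n=5: W (go to 0, an L position)
n=6: W (go to 4, an L position)
n=7: W (go to 0, an L position)
n=8: W (go to 1, an L position)
n=9: W (go to 4, an L position)
n=10: L (options 8(W), 5(W), 3(W) are all W)
n=11: W (go to 4, an L position)
n=12: W (go to 10, an L position)
n=13: L (options 11(W), 8(W), 6(W) are all W)
n=14: L (options 12(W), 9(W), 7(W) are all W)
n=15: W (go to 13, an L position)
n=16: W (go to 14, an L position)
n=17: W (go to 10, an L position)
n=18: W (go to 13, an L position)
n=19: W (go to 14, an L position)
n=20: W (go to 13, an L position)
n=21: W (go to 14, an L position)
n=22: L (options 20(W), 17(W), 15(W) are all W)
n=23: L (options 21(W), 18(W), 16(W) are all W)
n=24: W (go to 22, an L position)
The starting position 24 is W: Rosa should remove 2, leaving 22, handing over an L position.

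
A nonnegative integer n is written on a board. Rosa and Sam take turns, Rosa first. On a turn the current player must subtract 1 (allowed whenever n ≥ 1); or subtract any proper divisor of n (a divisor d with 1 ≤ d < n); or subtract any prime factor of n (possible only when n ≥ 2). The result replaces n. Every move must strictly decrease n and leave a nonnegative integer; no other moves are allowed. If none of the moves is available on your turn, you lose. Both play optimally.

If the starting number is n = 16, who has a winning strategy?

Rosa wins.

Use the standard recursion: the mover loses at a terminal position; elsewhere, the mover wins exactly when some move hands the opponent an L position.
n=0: no move → L
n=1: →0(L), so W
n=2: →0(L), so W
n=3: →0(L), so W
n=4: →2(W), 3(W) — all W, so L
n=5: →0(L), so W
n=6: →4(L), so W
n=7: →0(L), so W
n=8: →4(L), so W
n=9: →6(W), 8(W) — all W, so L
n=10: →9(L), so W
n=11: →0(L), so W
n=12: →9(L), so W
n=13: →0(L), so W
n=14: →7(W), 12(W), 13(W) — all W, so L
n=15: →14(L), so W
n=16: →14(L), so W
From 16 Rosa can move to 14, reaching an L position.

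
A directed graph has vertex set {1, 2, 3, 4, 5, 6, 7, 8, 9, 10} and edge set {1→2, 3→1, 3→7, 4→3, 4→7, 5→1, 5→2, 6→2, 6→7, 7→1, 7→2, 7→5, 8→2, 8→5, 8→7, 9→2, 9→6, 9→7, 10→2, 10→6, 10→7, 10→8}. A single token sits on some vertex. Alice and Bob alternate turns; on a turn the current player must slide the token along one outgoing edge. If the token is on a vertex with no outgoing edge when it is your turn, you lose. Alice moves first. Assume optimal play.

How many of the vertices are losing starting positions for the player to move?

2

Compute win/loss labels from the base case upward. A position with no move is L. Any other position is W if it can reach an L in one move, else L.
Every edge goes from a vertex to one that appears earlier in the order 2, 1, 5, 7, 3, 6, 4, 9, 8, 10, so processing vertices in that order labels each vertex after all of its successors.
2: no outgoing edge → L
1: can move to 2, which is L ⇒ W
5: can move to 2, which is L ⇒ W
7: can move to 2, which is L ⇒ W
3: moves to 7(W), 1(W); every one is W ⇒ L
6: can move to 2, which is L ⇒ W
4: can move to 3, which is L ⇒ W
9: can move to 2, which is L ⇒ W
8: can move to 2, which is L ⇒ W
10: can move to 2, which is L ⇒ W
The L vertices are 2, 3; that is 2 in all.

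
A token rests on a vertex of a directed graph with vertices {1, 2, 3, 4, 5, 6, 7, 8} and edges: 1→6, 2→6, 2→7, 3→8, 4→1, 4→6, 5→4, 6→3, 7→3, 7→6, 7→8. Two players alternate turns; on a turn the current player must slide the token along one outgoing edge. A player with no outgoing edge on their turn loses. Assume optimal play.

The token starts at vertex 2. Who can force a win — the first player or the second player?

Positions with no move are L. A position that does have a move is losing for the player to move precisely when every available move leads to a winning position for the opponent. Fill in the labels:
Every edge goes from a vertex to one that appears earlier in the order 8, 3, 6, 7, 1, 2, 4, 5, so processing vertices in that order labels each vertex after all of its successors.
8: no outgoing edge → L
3: reaches L-position 8 → W
6: only reaches 3(W), which is W → L
7: reaches L-position 6 → W
1: reaches L-position 6 → W
2: reaches L-position 6 → W
4: reaches L-position 6 → W
5: only reaches 4(W), which is W → L
The starting position 2 is W: the player to move should move to 6, handing over an L position.

The first player wins.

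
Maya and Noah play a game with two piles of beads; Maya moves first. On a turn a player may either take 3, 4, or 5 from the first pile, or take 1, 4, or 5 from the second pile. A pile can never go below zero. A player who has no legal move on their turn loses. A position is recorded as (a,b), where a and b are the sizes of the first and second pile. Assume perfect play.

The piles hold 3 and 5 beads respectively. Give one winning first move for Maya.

Move to (3,1).

Build the W/L table. Terminal = L. A non-terminal position is W if it has a move to some L; otherwise it is L.
No move ever increases a pile, so every position that can arise here has a ≤ 3 and b ≤ 5; it is enough to label the cells with 0 ≤ a ≤ 3 and 0 ≤ b ≤ 5.
Every move lowers a or b (never raises either), so fill the grid row by row in increasing a, and left to right within a row: each cell's successors are then already labelled.
      b=0  b=1  b=2  b=3  b=4  b=5
a=0:    L    W    L    W    W    W
a=1:    L    W    L    W    W    W
a=2:    L    W    L    W    W    W
a=3:    W    L    W    L    W    W
Cells with no legal move (terminal, hence L): (0,0), (1,0), (2,0).
The remaining L cells, each justified by listing all of its moves:
(0,2): only reaches (0,1)(W), which is W → L
(1,2): only reaches (1,1)(W), which is W → L
(2,2): only reaches (2,1)(W), which is W → L
(3,1): only reaches (0,1)(W), (3,0)(W), all W → L
(3,3): only reaches (0,3)(W), (3,2)(W), all W → L
Every other cell has at least one move into one of the L cells above, so it is W.
From (3,5), the L positions reachable in one move are: (3,1).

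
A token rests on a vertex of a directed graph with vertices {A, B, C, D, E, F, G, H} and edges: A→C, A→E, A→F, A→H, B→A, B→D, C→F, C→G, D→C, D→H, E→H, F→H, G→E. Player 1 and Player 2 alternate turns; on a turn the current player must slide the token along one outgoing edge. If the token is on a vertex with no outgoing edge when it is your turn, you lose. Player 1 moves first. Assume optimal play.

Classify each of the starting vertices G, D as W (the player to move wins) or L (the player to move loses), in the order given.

Compute win/loss labels from the base case upward. A position with no move is L. Any other position is W if it can reach an L in one move, else L.
Every edge goes from a vertex to one that appears earlier in the order H, E, G, F, C, A, D, B, so processing vertices in that order labels each vertex after all of its successors.
H: no outgoing edge → L
E: W (go to H, an L position)
G: L (sole option E(W) is W)
F: W (go to H, an L position)
C: W (go to G, an L position)
A: W (go to H, an L position)
D: W (go to H, an L position)
B: L (options D(W), A(W) are all W)

G: L, D: W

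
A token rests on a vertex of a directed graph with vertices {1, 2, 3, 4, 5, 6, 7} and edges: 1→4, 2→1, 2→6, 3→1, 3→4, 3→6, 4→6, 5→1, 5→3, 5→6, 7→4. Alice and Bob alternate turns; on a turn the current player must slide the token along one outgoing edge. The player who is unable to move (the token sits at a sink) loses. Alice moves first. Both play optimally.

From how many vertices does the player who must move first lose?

3

Positions with no move are L. A position that does have a move is losing for the player to move precisely when every available move leads to a winning position for the opponent. Fill in the labels:
Every edge goes from a vertex to one that appears earlier in the order 6, 4, 1, 3, 7, 2, 5, so processing vertices in that order labels each vertex after all of its successors.
6: no outgoing edge → L
4: reaches L-position 6 → W
1: only reaches 4(W), which is W → L
3: reaches L-position 1 → W
7: only reaches 4(W), which is W → L
2: reaches L-position 1 → W
5: reaches L-position 1 → W
The L vertices are 1, 6, 7; that is 3 in all.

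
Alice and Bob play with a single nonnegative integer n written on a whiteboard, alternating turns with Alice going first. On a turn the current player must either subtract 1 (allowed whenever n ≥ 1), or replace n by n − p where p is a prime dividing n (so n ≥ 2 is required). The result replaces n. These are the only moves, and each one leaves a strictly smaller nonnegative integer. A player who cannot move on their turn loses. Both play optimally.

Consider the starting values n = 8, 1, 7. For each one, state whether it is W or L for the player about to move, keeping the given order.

Build the W/L table. Terminal = L. A non-terminal position is W if it has a move to some L; otherwise it is L.
n=0: no move → L
n=1: reaches L-position 0 → W
n=2: reaches L-position 0 → W
n=3: reaches L-position 0 → W
n=4: only reaches 2(W), 3(W), all W → L
n=5: reaches L-position 0 → W
n=6: reaches L-position 4 → W
n=7: reaches L-position 0 → W
n=8: only reaches 6(W), 7(W), all W → L

8: L, 1: W, 7: W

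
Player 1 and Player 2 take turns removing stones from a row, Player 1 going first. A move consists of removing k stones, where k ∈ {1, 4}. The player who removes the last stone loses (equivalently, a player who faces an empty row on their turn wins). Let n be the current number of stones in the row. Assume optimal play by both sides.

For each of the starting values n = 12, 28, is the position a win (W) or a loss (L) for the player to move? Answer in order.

Positions with no move are W. A position that does have a move is losing for the player to move precisely when every available move leads to a winning position for the opponent. Fill in the labels:
n=0: no move; the opponent has just taken the last stone and therefore loses → W
n=1: only reaches 0(W), which is W → L
n=2: reaches L-position 1 → W
n=3: only reaches 2(W), which is W → L
n=4: reaches L-position 3 → W
n=5: reaches L-position 1 → W
n=6: only reaches 5(W), 2(W), all W → L
n=7: reaches L-position 6 → W
n=8: only reaches 7(W), 4(W), all W → L
n=9: reaches L-position 8 → W
n=10: reaches L-position 6 → W
n=11: only reaches 10(W), 7(W), all W → L
n=12: reaches L-position 11 → W
n=13: only reaches 12(W), 9(W), all W → L
n=14: reaches L-position 13 → W
n=15: reaches L-position 11 → W
n=16: only reaches 15(W), 12(W), all W → L
n=17: reaches L-position 16 → W
n=18: only reaches 17(W), 14(W), all W → L
n=19: reaches L-position 18 → W
n=20: reaches L-position 16 → W
n=21: only reaches 20(W), 17(W), all W → L
n=22: reaches L-position 21 → W
n=23: only reaches 22(W), 19(W), all W → L
n=24: reaches L-position 23 → W
n=25: reaches L-position 21 → W
n=26: only reaches 25(W), 22(W), all W → L
n=27: reaches L-position 26 → W
n=28: only reaches 27(W), 24(W), all W → L

12: W, 28: L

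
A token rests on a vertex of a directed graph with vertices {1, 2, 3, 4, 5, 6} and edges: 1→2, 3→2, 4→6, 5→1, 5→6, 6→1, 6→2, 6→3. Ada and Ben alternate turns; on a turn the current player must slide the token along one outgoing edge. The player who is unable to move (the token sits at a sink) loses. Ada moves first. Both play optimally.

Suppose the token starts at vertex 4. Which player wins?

Ben wins.

Classify positions by backward induction: terminal positions (no move available) are L. From any other position, the mover wins iff some move reaches an L.
Every edge goes from a vertex to one that appears earlier in the order 2, 3, 1, 6, 5, 4, so processing vertices in that order labels each vertex after all of its successors.
2: no outgoing edge → L
3: →2(L), so W
1: →2(L), so W
6: →2(L), so W
5: →6(W), 1(W) — all W, so L
4: →6(W) only, which is W, so L
The starting position 4 is L: whatever Ada does, the opponent receives a W position.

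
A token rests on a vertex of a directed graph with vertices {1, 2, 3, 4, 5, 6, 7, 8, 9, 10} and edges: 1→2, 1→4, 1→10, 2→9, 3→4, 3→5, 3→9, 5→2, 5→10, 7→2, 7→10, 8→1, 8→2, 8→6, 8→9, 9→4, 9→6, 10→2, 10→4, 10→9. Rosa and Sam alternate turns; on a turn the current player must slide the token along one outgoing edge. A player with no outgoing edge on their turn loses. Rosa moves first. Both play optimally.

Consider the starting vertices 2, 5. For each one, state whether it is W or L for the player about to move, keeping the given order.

2: L, 5: W

Classify positions by backward induction: terminal positions (no move available) are L. From any other position, the mover wins iff some move reaches an L.
Every edge goes from a vertex to one that appears earlier in the order 6, 4, 9, 2, 10, 1, 5, 7, 8, 3, so processing vertices in that order labels each vertex after all of its successors.
6: no outgoing edge → L
4: no outgoing edge → L
9: reaches L-position 4 → W
2: only reaches 9(W), which is W → L
10: reaches L-position 2 → W
1: reaches L-position 2 → W
5: reaches L-position 2 → W
7: reaches L-position 2 → W
8: reaches L-position 2 → W
3: reaches L-position 4 → W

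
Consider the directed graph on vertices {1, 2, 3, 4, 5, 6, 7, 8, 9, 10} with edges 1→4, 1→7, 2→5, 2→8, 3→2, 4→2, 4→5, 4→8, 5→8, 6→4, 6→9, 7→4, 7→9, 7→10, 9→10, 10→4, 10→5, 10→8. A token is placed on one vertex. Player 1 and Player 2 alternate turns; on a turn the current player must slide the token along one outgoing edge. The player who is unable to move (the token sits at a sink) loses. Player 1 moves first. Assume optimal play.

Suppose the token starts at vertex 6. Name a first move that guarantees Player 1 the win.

Label each position W (a win for the player to move) or L (a loss). A position with no legal move is L; any other position is W exactly when some move reaches an L, and L when every move reaches a W.
Every edge goes from a vertex to one that appears earlier in the order 8, 5, 2, 4, 10, 9, 6, 7, 3, 1, so processing vertices in that order labels each vertex after all of its successors.
8: no outgoing edge → L
5: W (go to 8, an L position)
2: W (go to 8, an L position)
4: W (go to 8, an L position)
10: W (go to 8, an L position)
9: L (sole option 10(W) is W)
6: W (go to 9, an L position)
7: W (go to 9, an L position)
3: L (sole option 2(W) is W)
1: L (options 7(W), 4(W) are all W)
From 6, the L positions reachable in one move are: 9.

Move to 9.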